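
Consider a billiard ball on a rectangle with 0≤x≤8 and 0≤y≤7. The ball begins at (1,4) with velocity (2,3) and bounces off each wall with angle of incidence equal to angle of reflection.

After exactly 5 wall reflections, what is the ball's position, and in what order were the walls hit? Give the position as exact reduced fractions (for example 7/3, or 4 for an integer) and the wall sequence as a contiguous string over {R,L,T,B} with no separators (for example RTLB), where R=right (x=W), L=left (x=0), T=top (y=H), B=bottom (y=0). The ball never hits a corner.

Final position: (0,3/2)
Wall sequence: TBRTL

1. t=1 → T at (3,7); v=(2,-3)
2. t=7/3 → B at (23/3,0); v=(2,3)
3. t=1/6 → R at (8,1/2); v=(-2,3)
4. t=13/6 → T at (11/3,7); v=(-2,-3)
5. t=11/6 → L at (0,3/2); v=(2,-3)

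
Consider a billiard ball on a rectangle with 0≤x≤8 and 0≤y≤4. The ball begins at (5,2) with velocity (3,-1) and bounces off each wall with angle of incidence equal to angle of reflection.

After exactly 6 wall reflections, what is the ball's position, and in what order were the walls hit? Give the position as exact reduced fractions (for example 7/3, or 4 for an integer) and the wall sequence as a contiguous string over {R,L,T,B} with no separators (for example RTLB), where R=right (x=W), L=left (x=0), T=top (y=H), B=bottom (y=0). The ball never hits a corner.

Final position: (0,1)
Wall sequence: RBLTRL

1. t=1 → R at (8,1); v=(-3,-1)
2. t=1 → B at (5,0); v=(-3,1)
3. t=5/3 → L at (0,5/3); v=(3,1)
4. t=7/3 → T at (7,4); v=(3,-1)
5. t=1/3 → R at (8,11/3); v=(-3,-1)
6. t=8/3 → L at (0,1); v=(3,-1)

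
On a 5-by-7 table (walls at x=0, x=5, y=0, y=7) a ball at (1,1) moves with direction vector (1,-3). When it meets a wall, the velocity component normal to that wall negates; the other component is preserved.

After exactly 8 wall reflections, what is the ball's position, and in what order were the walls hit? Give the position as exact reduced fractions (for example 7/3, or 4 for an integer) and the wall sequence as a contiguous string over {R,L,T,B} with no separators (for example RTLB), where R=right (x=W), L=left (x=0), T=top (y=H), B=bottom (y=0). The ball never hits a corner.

Final position: (3,7)
Wall sequence: BTRBTLBT

1. t=1/3 → B at (4/3,0); v=(1,3)
2. t=7/3 → T at (11/3,7); v=(1,-3)
3. t=4/3 → R at (5,3); v=(-1,-3)
4. t=1 → B at (4,0); v=(-1,3)
5. t=7/3 → T at (5/3,7); v=(-1,-3)
6. t=5/3 → L at (0,2); v=(1,-3)
7. t=2/3 → B at (2/3,0); v=(1,3)
8. t=7/3 → T at (3,7); v=(1,-3)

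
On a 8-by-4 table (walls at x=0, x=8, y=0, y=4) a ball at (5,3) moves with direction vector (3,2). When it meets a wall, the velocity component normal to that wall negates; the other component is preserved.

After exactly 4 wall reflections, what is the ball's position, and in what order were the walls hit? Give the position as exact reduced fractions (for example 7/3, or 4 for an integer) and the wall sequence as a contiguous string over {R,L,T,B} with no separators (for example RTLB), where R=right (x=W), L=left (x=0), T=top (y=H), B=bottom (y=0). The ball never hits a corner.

1. t=1/2 → T at (13/2,4); v=(3,-2)
2. t=1/2 → R at (8,3); v=(-3,-2)
3. t=3/2 → B at (7/2,0); v=(-3,2)
4. t=7/6 → L at (0,7/3); v=(3,2)

Final position: (0,7/3)
Wall sequence: TRBL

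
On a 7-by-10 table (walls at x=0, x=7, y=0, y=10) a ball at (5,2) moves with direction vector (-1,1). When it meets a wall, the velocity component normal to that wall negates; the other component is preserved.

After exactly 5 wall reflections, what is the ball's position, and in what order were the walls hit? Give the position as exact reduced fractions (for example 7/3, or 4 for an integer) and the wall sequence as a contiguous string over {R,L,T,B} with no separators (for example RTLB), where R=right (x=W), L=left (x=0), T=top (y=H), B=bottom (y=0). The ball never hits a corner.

1. t=5 → L at (0,7); v=(1,1)
2. t=3 → T at (3,10); v=(1,-1)
3. t=4 → R at (7,6); v=(-1,-1)
4. t=6 → B at (1,0); v=(-1,1)
5. t=1 → L at (0,1); v=(1,1)

Final position: (0,1)
Wall sequence: LTRBL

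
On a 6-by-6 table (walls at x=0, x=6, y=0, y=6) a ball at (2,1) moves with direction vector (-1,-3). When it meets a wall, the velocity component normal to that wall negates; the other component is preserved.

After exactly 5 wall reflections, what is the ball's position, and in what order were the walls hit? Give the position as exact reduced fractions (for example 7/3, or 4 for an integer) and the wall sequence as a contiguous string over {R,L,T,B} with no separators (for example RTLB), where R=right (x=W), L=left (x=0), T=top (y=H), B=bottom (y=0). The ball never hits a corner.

1. t=1/3 → B at (5/3,0); v=(-1,3)
2. t=5/3 → L at (0,5); v=(1,3)
3. t=1/3 → T at (1/3,6); v=(1,-3)
4. t=2 → B at (7/3,0); v=(1,3)
5. t=2 → T at (13/3,6); v=(1,-3)

Final position: (13/3,6)
Wall sequence: BLTBT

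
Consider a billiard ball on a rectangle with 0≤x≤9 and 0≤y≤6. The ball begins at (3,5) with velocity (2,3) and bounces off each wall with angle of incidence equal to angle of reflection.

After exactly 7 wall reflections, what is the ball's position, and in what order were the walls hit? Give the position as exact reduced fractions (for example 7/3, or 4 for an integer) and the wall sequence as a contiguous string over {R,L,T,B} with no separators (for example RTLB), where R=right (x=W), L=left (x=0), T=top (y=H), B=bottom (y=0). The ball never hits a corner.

1. t=1/3 → T at (11/3,6); v=(2,-3)
2. t=2 → B at (23/3,0); v=(2,3)
3. t=2/3 → R at (9,2); v=(-2,3)
4. t=4/3 → T at (19/3,6); v=(-2,-3)
5. t=2 → B at (7/3,0); v=(-2,3)
6. t=7/6 → L at (0,7/2); v=(2,3)
7. t=5/6 → T at (5/3,6); v=(2,-3)

Final position: (5/3,6)
Wall sequence: TBRTBLT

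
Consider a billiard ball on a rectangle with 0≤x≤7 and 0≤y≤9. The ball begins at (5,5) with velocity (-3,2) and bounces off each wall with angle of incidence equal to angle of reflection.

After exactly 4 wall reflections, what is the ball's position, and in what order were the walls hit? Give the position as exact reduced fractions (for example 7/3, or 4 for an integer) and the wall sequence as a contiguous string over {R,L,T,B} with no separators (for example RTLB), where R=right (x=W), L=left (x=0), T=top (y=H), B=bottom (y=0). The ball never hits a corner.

1. t=5/3 → L at (0,25/3); v=(3,2)
2. t=1/3 → T at (1,9); v=(3,-2)
3. t=2 → R at (7,5); v=(-3,-2)
4. t=7/3 → L at (0,1/3); v=(3,-2)

Final position: (0,1/3)
Wall sequence: LTRL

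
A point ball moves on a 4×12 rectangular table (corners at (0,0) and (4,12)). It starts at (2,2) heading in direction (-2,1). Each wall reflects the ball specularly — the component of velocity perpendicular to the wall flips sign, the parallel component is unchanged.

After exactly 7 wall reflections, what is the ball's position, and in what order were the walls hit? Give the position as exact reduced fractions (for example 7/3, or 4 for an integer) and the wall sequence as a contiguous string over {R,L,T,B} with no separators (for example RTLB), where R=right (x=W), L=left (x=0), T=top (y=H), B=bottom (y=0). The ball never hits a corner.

1. t=1 → L at (0,3); v=(2,1)
2. t=2 → R at (4,5); v=(-2,1)
3. t=2 → L at (0,7); v=(2,1)
4. t=2 → R at (4,9); v=(-2,1)
5. t=2 → L at (0,11); v=(2,1)
6. t=1 → T at (2,12); v=(2,-1)
7. t=1 → R at (4,11); v=(-2,-1)

Final position: (4,11)
Wall sequence: LRLRLTR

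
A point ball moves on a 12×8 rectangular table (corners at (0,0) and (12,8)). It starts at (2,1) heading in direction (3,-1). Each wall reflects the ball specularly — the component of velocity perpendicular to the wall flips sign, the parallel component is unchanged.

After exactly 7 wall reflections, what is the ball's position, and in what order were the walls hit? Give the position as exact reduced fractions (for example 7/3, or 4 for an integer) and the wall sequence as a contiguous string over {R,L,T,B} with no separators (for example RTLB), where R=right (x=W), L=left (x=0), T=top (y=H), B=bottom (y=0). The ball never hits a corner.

Final position: (5,0)
Wall sequence: BRLTRLB

1. t=1 → B at (5,0); v=(3,1)
2. t=7/3 → R at (12,7/3); v=(-3,1)
3. t=4 → L at (0,19/3); v=(3,1)
4. t=5/3 → T at (5,8); v=(3,-1)
5. t=7/3 → R at (12,17/3); v=(-3,-1)
6. t=4 → L at (0,5/3); v=(3,-1)
7. t=5/3 → B at (5,0); v=(3,1)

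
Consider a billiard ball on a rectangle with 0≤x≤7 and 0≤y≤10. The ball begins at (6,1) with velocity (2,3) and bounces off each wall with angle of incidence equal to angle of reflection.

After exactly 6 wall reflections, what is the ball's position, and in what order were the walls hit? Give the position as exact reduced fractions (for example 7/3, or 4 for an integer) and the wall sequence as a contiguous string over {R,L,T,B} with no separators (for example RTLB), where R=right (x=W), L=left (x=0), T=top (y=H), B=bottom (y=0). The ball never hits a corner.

1. t=1/2 → R at (7,5/2); v=(-2,3)
2. t=5/2 → T at (2,10); v=(-2,-3)
3. t=1 → L at (0,7); v=(2,-3)
4. t=7/3 → B at (14/3,0); v=(2,3)
5. t=7/6 → R at (7,7/2); v=(-2,3)
6. t=13/6 → T at (8/3,10); v=(-2,-3)

Final position: (8/3,10)
Wall sequence: RTLBRT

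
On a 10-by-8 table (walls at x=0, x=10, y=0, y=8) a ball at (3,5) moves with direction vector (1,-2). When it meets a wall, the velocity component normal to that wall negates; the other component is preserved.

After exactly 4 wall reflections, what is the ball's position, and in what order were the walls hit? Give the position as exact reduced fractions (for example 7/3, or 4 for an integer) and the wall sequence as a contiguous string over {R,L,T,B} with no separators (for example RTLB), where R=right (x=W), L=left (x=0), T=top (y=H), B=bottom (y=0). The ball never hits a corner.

Final position: (13/2,0)
Wall sequence: BTRB

1. t=5/2 → B at (11/2,0); v=(1,2)
2. t=4 → T at (19/2,8); v=(1,-2)
3. t=1/2 → R at (10,7); v=(-1,-2)
4. t=7/2 → B at (13/2,0); v=(-1,2)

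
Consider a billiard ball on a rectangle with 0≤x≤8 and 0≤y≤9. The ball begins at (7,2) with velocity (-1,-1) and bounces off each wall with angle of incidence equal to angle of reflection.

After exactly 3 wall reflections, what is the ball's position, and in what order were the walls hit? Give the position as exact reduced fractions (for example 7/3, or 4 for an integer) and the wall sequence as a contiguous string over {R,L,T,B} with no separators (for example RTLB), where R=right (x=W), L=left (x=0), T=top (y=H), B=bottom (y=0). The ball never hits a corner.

Final position: (4,9)
Wall sequence: BLT

1. t=2 → B at (5,0); v=(-1,1)
2. t=5 → L at (0,5); v=(1,1)
3. t=4 → T at (4,9); v=(1,-1)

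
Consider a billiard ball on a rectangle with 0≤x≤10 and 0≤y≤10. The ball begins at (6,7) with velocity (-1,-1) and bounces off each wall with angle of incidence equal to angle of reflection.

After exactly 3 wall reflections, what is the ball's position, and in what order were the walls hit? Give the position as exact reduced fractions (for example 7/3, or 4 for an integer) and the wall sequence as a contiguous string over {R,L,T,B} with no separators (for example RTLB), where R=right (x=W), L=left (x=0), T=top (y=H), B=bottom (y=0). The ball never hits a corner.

Final position: (10,9)
Wall sequence: LBR

1. t=6 → L at (0,1); v=(1,-1)
2. t=1 → B at (1,0); v=(1,1)
3. t=9 → R at (10,9); v=(-1,1)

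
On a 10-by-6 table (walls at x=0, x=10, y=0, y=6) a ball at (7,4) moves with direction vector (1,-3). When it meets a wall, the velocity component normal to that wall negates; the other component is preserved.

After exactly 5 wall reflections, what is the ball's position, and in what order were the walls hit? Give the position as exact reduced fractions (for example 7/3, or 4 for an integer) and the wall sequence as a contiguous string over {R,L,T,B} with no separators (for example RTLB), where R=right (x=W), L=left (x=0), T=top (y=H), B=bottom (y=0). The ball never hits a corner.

Final position: (17/3,6)
Wall sequence: BRTBT

1. t=4/3 → B at (25/3,0); v=(1,3)
2. t=5/3 → R at (10,5); v=(-1,3)
3. t=1/3 → T at (29/3,6); v=(-1,-3)
4. t=2 → B at (23/3,0); v=(-1,3)
5. t=2 → T at (17/3,6); v=(-1,-3)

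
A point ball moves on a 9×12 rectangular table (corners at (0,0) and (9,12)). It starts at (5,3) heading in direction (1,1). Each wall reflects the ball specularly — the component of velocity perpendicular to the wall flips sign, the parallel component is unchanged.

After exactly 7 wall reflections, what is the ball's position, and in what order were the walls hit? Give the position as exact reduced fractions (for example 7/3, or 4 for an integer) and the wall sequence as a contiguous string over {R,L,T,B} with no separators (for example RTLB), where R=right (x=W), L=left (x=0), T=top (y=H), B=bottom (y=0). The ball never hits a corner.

Final position: (2,12)
Wall sequence: RTLBRLT

1. t=4 → R at (9,7); v=(-1,1)
2. t=5 → T at (4,12); v=(-1,-1)
3. t=4 → L at (0,8); v=(1,-1)
4. t=8 → B at (8,0); v=(1,1)
5. t=1 → R at (9,1); v=(-1,1)
6. t=9 → L at (0,10); v=(1,1)
7. t=2 → T at (2,12); v=(1,-1)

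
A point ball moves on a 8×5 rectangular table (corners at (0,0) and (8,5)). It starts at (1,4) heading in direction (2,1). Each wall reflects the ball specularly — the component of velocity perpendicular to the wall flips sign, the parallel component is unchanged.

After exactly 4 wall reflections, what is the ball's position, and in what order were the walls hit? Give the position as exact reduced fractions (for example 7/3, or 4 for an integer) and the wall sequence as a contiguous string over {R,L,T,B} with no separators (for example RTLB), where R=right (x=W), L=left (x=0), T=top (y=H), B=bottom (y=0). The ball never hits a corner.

1. t=1 → T at (3,5); v=(2,-1)
2. t=5/2 → R at (8,5/2); v=(-2,-1)
3. t=5/2 → B at (3,0); v=(-2,1)
4. t=3/2 → L at (0,3/2); v=(2,1)

Final position: (0,3/2)
Wall sequence: TRBL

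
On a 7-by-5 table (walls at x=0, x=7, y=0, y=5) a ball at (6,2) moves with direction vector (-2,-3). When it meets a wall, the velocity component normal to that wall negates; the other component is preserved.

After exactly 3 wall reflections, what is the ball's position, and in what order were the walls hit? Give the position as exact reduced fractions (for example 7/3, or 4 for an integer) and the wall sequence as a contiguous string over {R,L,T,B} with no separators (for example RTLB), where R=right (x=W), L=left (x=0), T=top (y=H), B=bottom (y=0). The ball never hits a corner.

1. t=2/3 → B at (14/3,0); v=(-2,3)
2. t=5/3 → T at (4/3,5); v=(-2,-3)
3. t=2/3 → L at (0,3); v=(2,-3)

Final position: (0,3)
Wall sequence: BTL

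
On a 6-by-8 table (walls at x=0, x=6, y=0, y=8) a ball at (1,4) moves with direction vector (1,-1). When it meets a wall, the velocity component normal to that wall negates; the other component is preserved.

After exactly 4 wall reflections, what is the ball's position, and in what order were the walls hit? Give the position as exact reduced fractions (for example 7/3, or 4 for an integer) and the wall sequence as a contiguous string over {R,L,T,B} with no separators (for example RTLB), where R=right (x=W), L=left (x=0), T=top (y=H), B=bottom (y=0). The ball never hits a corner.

1. t=4 → B at (5,0); v=(1,1)
2. t=1 → R at (6,1); v=(-1,1)
3. t=6 → L at (0,7); v=(1,1)
4. t=1 → T at (1,8); v=(1,-1)

Final position: (1,8)
Wall sequence: BRLT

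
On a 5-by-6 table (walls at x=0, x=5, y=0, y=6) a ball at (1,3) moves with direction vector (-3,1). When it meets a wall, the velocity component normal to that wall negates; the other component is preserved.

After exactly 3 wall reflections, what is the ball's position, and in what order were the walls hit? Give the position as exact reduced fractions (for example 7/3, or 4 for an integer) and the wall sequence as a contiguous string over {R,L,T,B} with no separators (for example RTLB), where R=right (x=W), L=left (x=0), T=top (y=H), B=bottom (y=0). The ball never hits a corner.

Final position: (2,6)
Wall sequence: LRT

1. t=1/3 → L at (0,10/3); v=(3,1)
2. t=5/3 → R at (5,5); v=(-3,1)
3. t=1 → T at (2,6); v=(-3,-1)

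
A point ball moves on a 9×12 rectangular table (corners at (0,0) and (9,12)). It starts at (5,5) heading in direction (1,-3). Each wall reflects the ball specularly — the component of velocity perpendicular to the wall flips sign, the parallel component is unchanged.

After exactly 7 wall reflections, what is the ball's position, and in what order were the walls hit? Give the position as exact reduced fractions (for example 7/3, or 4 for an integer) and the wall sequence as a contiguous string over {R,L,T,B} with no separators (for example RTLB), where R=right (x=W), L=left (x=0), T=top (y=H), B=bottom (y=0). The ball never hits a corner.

Final position: (14/3,0)
Wall sequence: BRTBLTB

1. t=5/3 → B at (20/3,0); v=(1,3)
2. t=7/3 → R at (9,7); v=(-1,3)
3. t=5/3 → T at (22/3,12); v=(-1,-3)
4. t=4 → B at (10/3,0); v=(-1,3)
5. t=10/3 → L at (0,10); v=(1,3)
6. t=2/3 → T at (2/3,12); v=(1,-3)
7. t=4 → B at (14/3,0); v=(1,3)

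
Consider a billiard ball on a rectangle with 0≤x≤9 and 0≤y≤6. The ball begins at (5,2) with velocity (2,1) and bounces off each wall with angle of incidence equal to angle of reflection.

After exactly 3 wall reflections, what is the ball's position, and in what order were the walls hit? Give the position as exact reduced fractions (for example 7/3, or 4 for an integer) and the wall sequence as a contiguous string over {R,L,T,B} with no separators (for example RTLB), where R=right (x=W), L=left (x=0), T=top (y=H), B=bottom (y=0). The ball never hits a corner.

1. t=2 → R at (9,4); v=(-2,1)
2. t=2 → T at (5,6); v=(-2,-1)
3. t=5/2 → L at (0,7/2); v=(2,-1)

Final position: (0,7/2)
Wall sequence: RTL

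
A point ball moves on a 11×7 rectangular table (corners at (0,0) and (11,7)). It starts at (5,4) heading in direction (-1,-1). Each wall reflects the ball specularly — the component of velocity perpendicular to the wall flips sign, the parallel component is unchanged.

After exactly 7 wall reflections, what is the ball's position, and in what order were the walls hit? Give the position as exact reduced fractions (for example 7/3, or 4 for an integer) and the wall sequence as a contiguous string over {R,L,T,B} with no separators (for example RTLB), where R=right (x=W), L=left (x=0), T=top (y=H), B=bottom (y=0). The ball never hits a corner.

1. t=4 → B at (1,0); v=(-1,1)
2. t=1 → L at (0,1); v=(1,1)
3. t=6 → T at (6,7); v=(1,-1)
4. t=5 → R at (11,2); v=(-1,-1)
5. t=2 → B at (9,0); v=(-1,1)
6. t=7 → T at (2,7); v=(-1,-1)
7. t=2 → L at (0,5); v=(1,-1)

Final position: (0,5)
Wall sequence: BLTRBTL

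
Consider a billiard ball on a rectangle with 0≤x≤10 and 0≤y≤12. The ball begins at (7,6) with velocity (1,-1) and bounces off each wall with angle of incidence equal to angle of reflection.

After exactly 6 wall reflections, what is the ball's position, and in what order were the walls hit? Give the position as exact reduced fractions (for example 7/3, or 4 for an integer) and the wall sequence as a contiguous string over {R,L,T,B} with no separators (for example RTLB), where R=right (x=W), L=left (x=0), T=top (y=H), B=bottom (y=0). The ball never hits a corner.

Final position: (3,0)
Wall sequence: RBLTRB

1. t=3 → R at (10,3); v=(-1,-1)
2. t=3 → B at (7,0); v=(-1,1)
3. t=7 → L at (0,7); v=(1,1)
4. t=5 → T at (5,12); v=(1,-1)
5. t=5 → R at (10,7); v=(-1,-1)
6. t=7 → B at (3,0); v=(-1,1)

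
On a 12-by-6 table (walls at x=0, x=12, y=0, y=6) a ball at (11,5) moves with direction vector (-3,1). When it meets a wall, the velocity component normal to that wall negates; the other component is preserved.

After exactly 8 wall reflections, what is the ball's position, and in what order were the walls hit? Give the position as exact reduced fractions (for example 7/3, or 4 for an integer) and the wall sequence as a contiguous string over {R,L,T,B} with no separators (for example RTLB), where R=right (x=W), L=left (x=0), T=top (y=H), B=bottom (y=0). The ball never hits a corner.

1. t=1 → T at (8,6); v=(-3,-1)
2. t=8/3 → L at (0,10/3); v=(3,-1)
3. t=10/3 → B at (10,0); v=(3,1)
4. t=2/3 → R at (12,2/3); v=(-3,1)
5. t=4 → L at (0,14/3); v=(3,1)
6. t=4/3 → T at (4,6); v=(3,-1)
7. t=8/3 → R at (12,10/3); v=(-3,-1)
8. t=10/3 → B at (2,0); v=(-3,1)

Final position: (2,0)
Wall sequence: TLBRLTRB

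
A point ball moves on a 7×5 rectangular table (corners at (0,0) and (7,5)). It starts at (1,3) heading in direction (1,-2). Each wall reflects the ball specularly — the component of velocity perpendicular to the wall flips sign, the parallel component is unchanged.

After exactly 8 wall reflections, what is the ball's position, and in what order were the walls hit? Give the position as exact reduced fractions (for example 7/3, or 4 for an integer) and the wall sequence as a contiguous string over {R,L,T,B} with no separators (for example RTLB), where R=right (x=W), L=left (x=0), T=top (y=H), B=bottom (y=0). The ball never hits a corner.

1. t=3/2 → B at (5/2,0); v=(1,2)
2. t=5/2 → T at (5,5); v=(1,-2)
3. t=2 → R at (7,1); v=(-1,-2)
4. t=1/2 → B at (13/2,0); v=(-1,2)
5. t=5/2 → T at (4,5); v=(-1,-2)
6. t=5/2 → B at (3/2,0); v=(-1,2)
7. t=3/2 → L at (0,3); v=(1,2)
8. t=1 → T at (1,5); v=(1,-2)

Final position: (1,5)
Wall sequence: BTRBTBLT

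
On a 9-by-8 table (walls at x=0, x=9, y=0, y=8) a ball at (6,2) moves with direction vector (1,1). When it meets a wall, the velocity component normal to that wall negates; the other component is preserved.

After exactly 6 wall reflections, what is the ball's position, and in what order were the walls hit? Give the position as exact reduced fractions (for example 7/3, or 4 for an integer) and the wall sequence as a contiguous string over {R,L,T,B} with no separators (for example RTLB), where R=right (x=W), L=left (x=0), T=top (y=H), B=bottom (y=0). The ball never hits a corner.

1. t=3 → R at (9,5); v=(-1,1)
2. t=3 → T at (6,8); v=(-1,-1)
3. t=6 → L at (0,2); v=(1,-1)
4. t=2 → B at (2,0); v=(1,1)
5. t=7 → R at (9,7); v=(-1,1)
6. t=1 → T at (8,8); v=(-1,-1)

Final position: (8,8)
Wall sequence: RTLBRT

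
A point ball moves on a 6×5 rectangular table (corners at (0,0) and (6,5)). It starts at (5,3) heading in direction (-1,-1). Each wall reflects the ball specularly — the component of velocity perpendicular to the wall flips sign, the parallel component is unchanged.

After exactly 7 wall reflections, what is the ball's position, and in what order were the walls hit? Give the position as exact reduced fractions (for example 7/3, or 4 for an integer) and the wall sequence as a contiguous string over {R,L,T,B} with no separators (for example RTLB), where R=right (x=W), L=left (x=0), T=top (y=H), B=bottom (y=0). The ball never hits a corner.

Final position: (1,5)
Wall sequence: BLTRBLT

1. t=3 → B at (2,0); v=(-1,1)
2. t=2 → L at (0,2); v=(1,1)
3. t=3 → T at (3,5); v=(1,-1)
4. t=3 → R at (6,2); v=(-1,-1)
5. t=2 → B at (4,0); v=(-1,1)
6. t=4 → L at (0,4); v=(1,1)
7. t=1 → T at (1,5); v=(1,-1)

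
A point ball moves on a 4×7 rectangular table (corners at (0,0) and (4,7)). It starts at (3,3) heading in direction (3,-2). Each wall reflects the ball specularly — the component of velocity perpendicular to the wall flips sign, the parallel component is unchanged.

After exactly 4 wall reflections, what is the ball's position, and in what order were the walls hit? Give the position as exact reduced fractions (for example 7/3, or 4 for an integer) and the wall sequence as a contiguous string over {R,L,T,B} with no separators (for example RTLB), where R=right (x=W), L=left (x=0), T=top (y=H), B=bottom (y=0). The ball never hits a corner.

Final position: (4,3)
Wall sequence: RBLR

1. t=1/3 → R at (4,7/3); v=(-3,-2)
2. t=7/6 → B at (1/2,0); v=(-3,2)
3. t=1/6 → L at (0,1/3); v=(3,2)
4. t=4/3 → R at (4,3); v=(-3,2)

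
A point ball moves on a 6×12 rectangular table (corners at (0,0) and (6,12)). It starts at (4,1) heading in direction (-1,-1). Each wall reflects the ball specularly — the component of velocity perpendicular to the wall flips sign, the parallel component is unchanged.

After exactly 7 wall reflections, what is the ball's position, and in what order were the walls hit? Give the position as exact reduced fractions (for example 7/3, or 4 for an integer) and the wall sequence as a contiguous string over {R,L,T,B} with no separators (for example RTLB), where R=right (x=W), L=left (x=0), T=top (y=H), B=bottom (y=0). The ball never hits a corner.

Final position: (3,0)
Wall sequence: BLRTLRB

1. t=1 → B at (3,0); v=(-1,1)
2. t=3 → L at (0,3); v=(1,1)
3. t=6 → R at (6,9); v=(-1,1)
4. t=3 → T at (3,12); v=(-1,-1)
5. t=3 → L at (0,9); v=(1,-1)
6. t=6 → R at (6,3); v=(-1,-1)
7. t=3 → B at (3,0); v=(-1,1)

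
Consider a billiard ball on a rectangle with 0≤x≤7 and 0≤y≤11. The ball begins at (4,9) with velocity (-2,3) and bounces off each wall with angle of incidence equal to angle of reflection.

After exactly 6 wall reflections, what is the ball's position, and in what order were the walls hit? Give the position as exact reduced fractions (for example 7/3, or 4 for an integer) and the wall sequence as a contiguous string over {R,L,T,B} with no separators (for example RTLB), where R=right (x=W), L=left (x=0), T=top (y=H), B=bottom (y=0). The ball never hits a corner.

1. t=2/3 → T at (8/3,11); v=(-2,-3)
2. t=4/3 → L at (0,7); v=(2,-3)
3. t=7/3 → B at (14/3,0); v=(2,3)
4. t=7/6 → R at (7,7/2); v=(-2,3)
5. t=5/2 → T at (2,11); v=(-2,-3)
6. t=1 → L at (0,8); v=(2,-3)

Final position: (0,8)
Wall sequence: TLBRTL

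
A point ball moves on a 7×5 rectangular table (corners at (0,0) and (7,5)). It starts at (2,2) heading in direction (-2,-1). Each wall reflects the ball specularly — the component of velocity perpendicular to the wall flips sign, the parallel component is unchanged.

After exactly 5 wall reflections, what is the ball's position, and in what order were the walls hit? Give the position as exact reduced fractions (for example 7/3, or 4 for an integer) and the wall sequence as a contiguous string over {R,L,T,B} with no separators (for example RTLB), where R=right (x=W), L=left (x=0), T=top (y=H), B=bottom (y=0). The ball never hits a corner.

Final position: (0,4)
Wall sequence: LBRTL

1. t=1 → L at (0,1); v=(2,-1)
2. t=1 → B at (2,0); v=(2,1)
3. t=5/2 → R at (7,5/2); v=(-2,1)
4. t=5/2 → T at (2,5); v=(-2,-1)
5. t=1 → L at (0,4); v=(2,-1)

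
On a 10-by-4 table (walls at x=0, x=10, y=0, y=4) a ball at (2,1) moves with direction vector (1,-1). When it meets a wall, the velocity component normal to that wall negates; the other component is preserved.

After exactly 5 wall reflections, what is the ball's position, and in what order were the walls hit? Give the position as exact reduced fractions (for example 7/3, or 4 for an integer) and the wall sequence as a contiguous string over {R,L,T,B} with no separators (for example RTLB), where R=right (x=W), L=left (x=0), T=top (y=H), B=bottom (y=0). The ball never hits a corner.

Final position: (5,4)
Wall sequence: BTRBT

1. t=1 → B at (3,0); v=(1,1)
2. t=4 → T at (7,4); v=(1,-1)
3. t=3 → R at (10,1); v=(-1,-1)
4. t=1 → B at (9,0); v=(-1,1)
5. t=4 → T at (5,4); v=(-1,-1)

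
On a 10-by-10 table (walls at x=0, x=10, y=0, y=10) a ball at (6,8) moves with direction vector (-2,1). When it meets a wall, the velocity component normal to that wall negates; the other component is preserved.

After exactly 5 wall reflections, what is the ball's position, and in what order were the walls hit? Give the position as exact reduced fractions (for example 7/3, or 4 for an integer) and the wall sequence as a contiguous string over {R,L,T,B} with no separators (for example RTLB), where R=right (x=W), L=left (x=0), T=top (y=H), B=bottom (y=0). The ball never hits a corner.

Final position: (0,1)
Wall sequence: TLRBL

1. t=2 → T at (2,10); v=(-2,-1)
2. t=1 → L at (0,9); v=(2,-1)
3. t=5 → R at (10,4); v=(-2,-1)
4. t=4 → B at (2,0); v=(-2,1)
5. t=1 → L at (0,1); v=(2,1)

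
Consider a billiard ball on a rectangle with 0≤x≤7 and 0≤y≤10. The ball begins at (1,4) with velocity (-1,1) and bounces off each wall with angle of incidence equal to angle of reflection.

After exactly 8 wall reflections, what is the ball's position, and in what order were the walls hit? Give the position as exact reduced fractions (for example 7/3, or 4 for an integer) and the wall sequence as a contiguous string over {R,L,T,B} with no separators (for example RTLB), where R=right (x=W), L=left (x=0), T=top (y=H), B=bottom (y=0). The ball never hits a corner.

Final position: (0,7)
Wall sequence: LTRLBRTL

1. t=1 → L at (0,5); v=(1,1)
2. t=5 → T at (5,10); v=(1,-1)
3. t=2 → R at (7,8); v=(-1,-1)
4. t=7 → L at (0,1); v=(1,-1)
5. t=1 → B at (1,0); v=(1,1)
6. t=6 → R at (7,6); v=(-1,1)
7. t=4 → T at (3,10); v=(-1,-1)
8. t=3 → L at (0,7); v=(1,-1)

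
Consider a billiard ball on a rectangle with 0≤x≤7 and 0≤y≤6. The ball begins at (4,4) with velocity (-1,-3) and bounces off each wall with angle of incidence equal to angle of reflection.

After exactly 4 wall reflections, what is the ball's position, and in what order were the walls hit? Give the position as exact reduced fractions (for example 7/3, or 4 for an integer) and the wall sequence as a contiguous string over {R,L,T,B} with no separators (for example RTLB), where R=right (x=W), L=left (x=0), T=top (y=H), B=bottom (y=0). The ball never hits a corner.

1. t=4/3 → B at (8/3,0); v=(-1,3)
2. t=2 → T at (2/3,6); v=(-1,-3)
3. t=2/3 → L at (0,4); v=(1,-3)
4. t=4/3 → B at (4/3,0); v=(1,3)

Final position: (4/3,0)
Wall sequence: BTLB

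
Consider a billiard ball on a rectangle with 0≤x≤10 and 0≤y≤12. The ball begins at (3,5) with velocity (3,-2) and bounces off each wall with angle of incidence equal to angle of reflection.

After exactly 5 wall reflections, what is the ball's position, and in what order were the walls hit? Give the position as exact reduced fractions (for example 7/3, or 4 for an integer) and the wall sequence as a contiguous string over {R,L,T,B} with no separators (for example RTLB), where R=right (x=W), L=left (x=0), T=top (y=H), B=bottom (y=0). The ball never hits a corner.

1. t=7/3 → R at (10,1/3); v=(-3,-2)
2. t=1/6 → B at (19/2,0); v=(-3,2)
3. t=19/6 → L at (0,19/3); v=(3,2)
4. t=17/6 → T at (17/2,12); v=(3,-2)
5. t=1/2 → R at (10,11); v=(-3,-2)

Final position: (10,11)
Wall sequence: RBLTR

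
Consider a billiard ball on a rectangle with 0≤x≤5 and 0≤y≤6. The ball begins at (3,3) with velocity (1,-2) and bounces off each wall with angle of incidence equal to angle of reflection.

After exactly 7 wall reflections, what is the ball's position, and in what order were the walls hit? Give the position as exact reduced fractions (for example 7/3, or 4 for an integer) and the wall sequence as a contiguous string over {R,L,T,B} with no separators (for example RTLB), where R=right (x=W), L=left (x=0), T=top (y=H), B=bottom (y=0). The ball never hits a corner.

Final position: (5,3)
Wall sequence: BRTLBTR

1. t=3/2 → B at (9/2,0); v=(1,2)
2. t=1/2 → R at (5,1); v=(-1,2)
3. t=5/2 → T at (5/2,6); v=(-1,-2)
4. t=5/2 → L at (0,1); v=(1,-2)
5. t=1/2 → B at (1/2,0); v=(1,2)
6. t=3 → T at (7/2,6); v=(1,-2)
7. t=3/2 → R at (5,3); v=(-1,-2)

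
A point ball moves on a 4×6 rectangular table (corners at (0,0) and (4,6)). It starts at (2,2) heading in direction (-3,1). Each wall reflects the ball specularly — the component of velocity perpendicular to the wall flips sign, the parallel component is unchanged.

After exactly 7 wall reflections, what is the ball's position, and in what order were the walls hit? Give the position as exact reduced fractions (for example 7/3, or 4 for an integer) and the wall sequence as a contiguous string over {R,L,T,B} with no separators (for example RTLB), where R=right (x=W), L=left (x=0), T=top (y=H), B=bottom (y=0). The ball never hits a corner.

1. t=2/3 → L at (0,8/3); v=(3,1)
2. t=4/3 → R at (4,4); v=(-3,1)
3. t=4/3 → L at (0,16/3); v=(3,1)
4. t=2/3 → T at (2,6); v=(3,-1)
5. t=2/3 → R at (4,16/3); v=(-3,-1)
6. t=4/3 → L at (0,4); v=(3,-1)
7. t=4/3 → R at (4,8/3); v=(-3,-1)

Final position: (4,8/3)
Wall sequence: LRLTRLR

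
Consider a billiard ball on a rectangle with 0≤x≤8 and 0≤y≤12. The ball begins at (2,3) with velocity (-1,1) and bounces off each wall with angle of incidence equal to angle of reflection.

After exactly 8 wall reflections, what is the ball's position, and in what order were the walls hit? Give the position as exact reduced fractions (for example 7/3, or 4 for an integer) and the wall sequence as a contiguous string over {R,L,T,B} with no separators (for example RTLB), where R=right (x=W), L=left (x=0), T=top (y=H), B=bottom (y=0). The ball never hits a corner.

Final position: (0,11)
Wall sequence: LTRLBRTL

1. t=2 → L at (0,5); v=(1,1)
2. t=7 → T at (7,12); v=(1,-1)
3. t=1 → R at (8,11); v=(-1,-1)
4. t=8 → L at (0,3); v=(1,-1)
5. t=3 → B at (3,0); v=(1,1)
6. t=5 → R at (8,5); v=(-1,1)
7. t=7 → T at (1,12); v=(-1,-1)
8. t=1 → L at (0,11); v=(1,-1)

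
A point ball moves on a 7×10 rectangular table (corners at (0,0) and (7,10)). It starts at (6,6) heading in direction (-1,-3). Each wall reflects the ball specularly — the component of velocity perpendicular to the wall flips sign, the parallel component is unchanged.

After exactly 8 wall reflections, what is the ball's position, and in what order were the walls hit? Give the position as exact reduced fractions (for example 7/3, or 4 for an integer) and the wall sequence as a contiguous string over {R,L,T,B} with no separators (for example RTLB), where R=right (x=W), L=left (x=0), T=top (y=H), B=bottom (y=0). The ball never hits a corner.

Final position: (4/3,10)
Wall sequence: BTLBTRBT

1. t=2 → B at (4,0); v=(-1,3)
2. t=10/3 → T at (2/3,10); v=(-1,-3)
3. t=2/3 → L at (0,8); v=(1,-3)
4. t=8/3 → B at (8/3,0); v=(1,3)
5. t=10/3 → T at (6,10); v=(1,-3)
6. t=1 → R at (7,7); v=(-1,-3)
7. t=7/3 → B at (14/3,0); v=(-1,3)
8. t=10/3 → T at (4/3,10); v=(-1,-3)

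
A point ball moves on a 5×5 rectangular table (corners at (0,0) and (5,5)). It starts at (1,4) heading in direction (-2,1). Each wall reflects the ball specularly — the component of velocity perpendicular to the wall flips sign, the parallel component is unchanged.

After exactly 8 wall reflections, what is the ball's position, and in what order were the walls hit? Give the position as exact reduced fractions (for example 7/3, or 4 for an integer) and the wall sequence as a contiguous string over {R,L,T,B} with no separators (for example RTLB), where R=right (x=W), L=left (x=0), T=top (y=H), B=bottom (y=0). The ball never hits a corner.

1. t=1/2 → L at (0,9/2); v=(2,1)
2. t=1/2 → T at (1,5); v=(2,-1)
3. t=2 → R at (5,3); v=(-2,-1)
4. t=5/2 → L at (0,1/2); v=(2,-1)
5. t=1/2 → B at (1,0); v=(2,1)
6. t=2 → R at (5,2); v=(-2,1)
7. t=5/2 → L at (0,9/2); v=(2,1)
8. t=1/2 → T at (1,5); v=(2,-1)

Final position: (1,5)
Wall sequence: LTRLBRLT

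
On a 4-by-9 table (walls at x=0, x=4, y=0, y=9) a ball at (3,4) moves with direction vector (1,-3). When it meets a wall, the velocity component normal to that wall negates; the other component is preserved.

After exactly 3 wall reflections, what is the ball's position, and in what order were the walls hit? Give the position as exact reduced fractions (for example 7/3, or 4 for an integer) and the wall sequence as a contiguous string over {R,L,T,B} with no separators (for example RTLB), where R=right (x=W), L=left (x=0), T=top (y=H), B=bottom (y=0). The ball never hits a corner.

Final position: (2/3,9)
Wall sequence: RBT

1. t=1 → R at (4,1); v=(-1,-3)
2. t=1/3 → B at (11/3,0); v=(-1,3)
3. t=3 → T at (2/3,9); v=(-1,-3)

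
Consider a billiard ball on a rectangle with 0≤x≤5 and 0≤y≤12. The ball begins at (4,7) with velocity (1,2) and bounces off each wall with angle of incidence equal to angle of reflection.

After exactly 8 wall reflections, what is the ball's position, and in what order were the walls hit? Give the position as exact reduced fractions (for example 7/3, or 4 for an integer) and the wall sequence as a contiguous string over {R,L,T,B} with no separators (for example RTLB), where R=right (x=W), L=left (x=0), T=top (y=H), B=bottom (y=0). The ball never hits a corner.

Final position: (9/2,0)
Wall sequence: RTLBRTLB

1. t=1 → R at (5,9); v=(-1,2)
2. t=3/2 → T at (7/2,12); v=(-1,-2)
3. t=7/2 → L at (0,5); v=(1,-2)
4. t=5/2 → B at (5/2,0); v=(1,2)
5. t=5/2 → R at (5,5); v=(-1,2)
6. t=7/2 → T at (3/2,12); v=(-1,-2)
7. t=3/2 → L at (0,9); v=(1,-2)
8. t=9/2 → B at (9/2,0); v=(1,2)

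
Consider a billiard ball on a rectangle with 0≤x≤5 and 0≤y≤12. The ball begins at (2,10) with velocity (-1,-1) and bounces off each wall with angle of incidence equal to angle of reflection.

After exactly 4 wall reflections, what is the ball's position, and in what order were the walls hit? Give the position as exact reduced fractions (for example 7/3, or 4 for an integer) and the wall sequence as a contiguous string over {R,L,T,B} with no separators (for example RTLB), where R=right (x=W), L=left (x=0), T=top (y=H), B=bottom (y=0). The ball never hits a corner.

1. t=2 → L at (0,8); v=(1,-1)
2. t=5 → R at (5,3); v=(-1,-1)
3. t=3 → B at (2,0); v=(-1,1)
4. t=2 → L at (0,2); v=(1,1)

Final position: (0,2)
Wall sequence: LRBL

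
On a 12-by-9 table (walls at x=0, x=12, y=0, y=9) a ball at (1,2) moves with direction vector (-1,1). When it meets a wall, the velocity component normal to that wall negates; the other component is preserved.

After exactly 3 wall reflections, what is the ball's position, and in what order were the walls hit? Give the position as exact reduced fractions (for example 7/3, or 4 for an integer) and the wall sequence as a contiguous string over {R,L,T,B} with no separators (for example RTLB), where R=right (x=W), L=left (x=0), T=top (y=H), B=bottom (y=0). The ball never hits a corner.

Final position: (12,3)
Wall sequence: LTR

1. t=1 → L at (0,3); v=(1,1)
2. t=6 → T at (6,9); v=(1,-1)
3. t=6 → R at (12,3); v=(-1,-1)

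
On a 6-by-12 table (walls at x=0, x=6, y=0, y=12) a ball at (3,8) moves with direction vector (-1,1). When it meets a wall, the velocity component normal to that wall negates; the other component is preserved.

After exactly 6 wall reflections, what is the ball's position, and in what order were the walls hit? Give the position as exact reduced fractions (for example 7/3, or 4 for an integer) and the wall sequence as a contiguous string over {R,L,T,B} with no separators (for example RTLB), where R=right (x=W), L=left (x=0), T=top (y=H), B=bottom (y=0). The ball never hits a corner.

1. t=3 → L at (0,11); v=(1,1)
2. t=1 → T at (1,12); v=(1,-1)
3. t=5 → R at (6,7); v=(-1,-1)
4. t=6 → L at (0,1); v=(1,-1)
5. t=1 → B at (1,0); v=(1,1)
6. t=5 → R at (6,5); v=(-1,1)

Final position: (6,5)
Wall sequence: LTRLBR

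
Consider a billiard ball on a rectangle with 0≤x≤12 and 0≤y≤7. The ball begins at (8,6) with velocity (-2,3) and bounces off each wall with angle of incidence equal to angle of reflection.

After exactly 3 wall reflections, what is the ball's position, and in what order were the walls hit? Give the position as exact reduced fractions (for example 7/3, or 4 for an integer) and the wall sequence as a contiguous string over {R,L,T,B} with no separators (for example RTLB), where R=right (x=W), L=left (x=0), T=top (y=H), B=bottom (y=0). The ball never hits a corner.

1. t=1/3 → T at (22/3,7); v=(-2,-3)
2. t=7/3 → B at (8/3,0); v=(-2,3)
3. t=4/3 → L at (0,4); v=(2,3)

Final position: (0,4)
Wall sequence: TBL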